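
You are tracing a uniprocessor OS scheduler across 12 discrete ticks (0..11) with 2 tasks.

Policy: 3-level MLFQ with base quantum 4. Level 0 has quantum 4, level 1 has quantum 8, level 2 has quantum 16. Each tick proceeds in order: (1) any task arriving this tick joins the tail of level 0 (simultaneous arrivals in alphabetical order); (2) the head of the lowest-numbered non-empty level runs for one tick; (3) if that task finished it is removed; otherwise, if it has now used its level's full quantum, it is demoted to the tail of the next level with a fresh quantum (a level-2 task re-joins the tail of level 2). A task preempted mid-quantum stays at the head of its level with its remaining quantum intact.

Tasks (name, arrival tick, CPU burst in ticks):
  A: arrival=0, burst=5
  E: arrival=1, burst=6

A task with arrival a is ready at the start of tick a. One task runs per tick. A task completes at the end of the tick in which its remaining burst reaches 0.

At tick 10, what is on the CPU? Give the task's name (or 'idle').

running at tick 10 = E

t=0: L0/L1/L2 = A/-/- → run A
t=1: L0/L1/L2 = AE/-/- → run A
t=2: L0/L1/L2 = AE/-/- → run A
t=3: L0/L1/L2 = AE/-/- → run A
t=4: L0/L1/L2 = E/A/- → run E
t=5: L0/L1/L2 = E/A/- → run E
t=6: L0/L1/L2 = E/A/- → run E
t=7: L0/L1/L2 = E/A/- → run E
t=8: L0/L1/L2 = -/AE/- → run A
t=9: L0/L1/L2 = -/E/- → run E
t=10: L0/L1/L2 = -/E/- → run E
t=11: (idle)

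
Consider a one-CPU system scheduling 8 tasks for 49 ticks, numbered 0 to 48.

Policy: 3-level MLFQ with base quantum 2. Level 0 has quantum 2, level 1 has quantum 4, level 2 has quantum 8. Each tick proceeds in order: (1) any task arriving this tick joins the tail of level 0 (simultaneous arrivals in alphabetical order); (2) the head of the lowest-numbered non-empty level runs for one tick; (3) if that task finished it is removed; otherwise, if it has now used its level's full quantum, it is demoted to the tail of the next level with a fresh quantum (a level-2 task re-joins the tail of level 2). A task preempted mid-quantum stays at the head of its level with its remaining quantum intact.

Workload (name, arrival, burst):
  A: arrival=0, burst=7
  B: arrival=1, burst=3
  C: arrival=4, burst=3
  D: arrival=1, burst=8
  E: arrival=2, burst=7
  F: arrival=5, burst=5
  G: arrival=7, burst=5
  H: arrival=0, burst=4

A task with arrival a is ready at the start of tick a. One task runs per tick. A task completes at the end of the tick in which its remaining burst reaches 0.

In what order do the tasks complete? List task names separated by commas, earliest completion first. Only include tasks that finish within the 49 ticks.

t=0: L0/L1/L2 = AH/-/- → run A
t=1: L0/L1/L2 = AHBD/-/- → run A
t=2: L0/L1/L2 = HBDE/A/- → run H
t=3: L0/L1/L2 = HBDE/A/- → run H
t=4: L0/L1/L2 = BDEC/AH/- → run B
t=5: L0/L1/L2 = BDECF/AH/- → run B
t=6: L0/L1/L2 = DECF/AHB/- → run D
t=7: L0/L1/L2 = DECFG/AHB/- → run D
t=8: L0/L1/L2 = ECFG/AHBD/- → run E
t=9: L0/L1/L2 = ECFG/AHBD/- → run E
t=10: L0/L1/L2 = CFG/AHBDE/- → run C
t=11: L0/L1/L2 = CFG/AHBDE/- → run C
t=12: L0/L1/L2 = FG/AHBDEC/- → run F
t=13: L0/L1/L2 = FG/AHBDEC/- → run F
t=14: L0/L1/L2 = G/AHBDECF/- → run G
t=15: L0/L1/L2 = G/AHBDECF/- → run G
t=16: L0/L1/L2 = -/AHBDECFG/- → run A
t=17: L0/L1/L2 = -/AHBDECFG/- → run A
t=18: L0/L1/L2 = -/AHBDECFG/- → run A
t=19: L0/L1/L2 = -/AHBDECFG/- → run A
t=20: L0/L1/L2 = -/HBDECFG/A → run H
t=21: L0/L1/L2 = -/HBDECFG/A → run H
t=22: L0/L1/L2 = -/BDECFG/A → run B
t=23: L0/L1/L2 = -/DECFG/A → run D
t=24: L0/L1/L2 = -/DECFG/A → run D
t=25: L0/L1/L2 = -/DECFG/A → run D
t=26: L0/L1/L2 = -/DECFG/A → run D
t=27: L0/L1/L2 = -/ECFG/AD → run E
t=28: L0/L1/L2 = -/ECFG/AD → run E
t=29: L0/L1/L2 = -/ECFG/AD → run E
t=30: L0/L1/L2 = -/ECFG/AD → run E
t=31: L0/L1/L2 = -/CFG/ADE → run C
t=32: L0/L1/L2 = -/FG/ADE → run F
t=33: L0/L1/L2 = -/FG/ADE → run F
t=34: L0/L1/L2 = -/FG/ADE → run F
t=35: L0/L1/L2 = -/G/ADE → run G
t=36: L0/L1/L2 = -/G/ADE → run G
t=37: L0/L1/L2 = -/G/ADE → run G
t=38: L0/L1/L2 = -/-/ADE → run A
t=39: L0/L1/L2 = -/-/DE → run D
t=40: L0/L1/L2 = -/-/DE → run D
t=41: L0/L1/L2 = -/-/E → run E
t=42: (idle)
t=43: (idle)
t=44: (idle)
t=45: (idle)
t=46: (idle)
t=47: (idle)
t=48: (idle)

completion order = H, B, C, F, G, A, D, E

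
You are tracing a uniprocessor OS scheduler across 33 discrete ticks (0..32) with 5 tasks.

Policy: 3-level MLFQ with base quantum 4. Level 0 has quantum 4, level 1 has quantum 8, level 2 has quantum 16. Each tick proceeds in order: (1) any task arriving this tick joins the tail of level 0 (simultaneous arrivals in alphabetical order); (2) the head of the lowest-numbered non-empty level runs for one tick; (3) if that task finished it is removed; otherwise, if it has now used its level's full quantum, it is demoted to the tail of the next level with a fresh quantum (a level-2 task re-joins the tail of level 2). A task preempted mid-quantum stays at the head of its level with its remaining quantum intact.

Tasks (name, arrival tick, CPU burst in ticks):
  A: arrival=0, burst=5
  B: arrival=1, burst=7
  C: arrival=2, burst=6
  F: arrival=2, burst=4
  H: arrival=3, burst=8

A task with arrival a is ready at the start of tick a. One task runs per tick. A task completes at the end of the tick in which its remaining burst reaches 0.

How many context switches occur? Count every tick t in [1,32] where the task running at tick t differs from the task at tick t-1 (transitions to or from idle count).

context switches = 9

t=0: L0/L1/L2 = A/-/- → run A
t=1: L0/L1/L2 = AB/-/- → run A
t=2: L0/L1/L2 = ABCF/-/- → run A
t=3: L0/L1/L2 = ABCFH/-/- → run A
t=4: L0/L1/L2 = BCFH/A/- → run B
t=5: L0/L1/L2 = BCFH/A/- → run B
t=6: L0/L1/L2 = BCFH/A/- → run B
t=7: L0/L1/L2 = BCFH/A/- → run B
t=8: L0/L1/L2 = CFH/AB/- → run C
t=9: L0/L1/L2 = CFH/AB/- → run C
t=10: L0/L1/L2 = CFH/AB/- → run C
t=11: L0/L1/L2 = CFH/AB/- → run C
t=12: L0/L1/L2 = FH/ABC/- → run F
t=13: L0/L1/L2 = FH/ABC/- → run F
t=14: L0/L1/L2 = FH/ABC/- → run F
t=15: L0/L1/L2 = FH/ABC/- → run F
t=16: L0/L1/L2 = H/ABC/- → run H
t=17: L0/L1/L2 = H/ABC/- → run H
t=18: L0/L1/L2 = H/ABC/- → run H
t=19: L0/L1/L2 = H/ABC/- → run H
t=20: L0/L1/L2 = -/ABCH/- → run A
t=21: L0/L1/L2 = -/BCH/- → run B
t=22: L0/L1/L2 = -/BCH/- → run B
t=23: L0/L1/L2 = -/BCH/- → run B
t=24: L0/L1/L2 = -/CH/- → run C
t=25: L0/L1/L2 = -/CH/- → run C
t=26: L0/L1/L2 = -/H/- → run H
t=27: L0/L1/L2 = -/H/- → run H
t=28: L0/L1/L2 = -/H/- → run H
t=29: L0/L1/L2 = -/H/- → run H
t=30: (idle)
t=31: (idle)
t=32: (idle)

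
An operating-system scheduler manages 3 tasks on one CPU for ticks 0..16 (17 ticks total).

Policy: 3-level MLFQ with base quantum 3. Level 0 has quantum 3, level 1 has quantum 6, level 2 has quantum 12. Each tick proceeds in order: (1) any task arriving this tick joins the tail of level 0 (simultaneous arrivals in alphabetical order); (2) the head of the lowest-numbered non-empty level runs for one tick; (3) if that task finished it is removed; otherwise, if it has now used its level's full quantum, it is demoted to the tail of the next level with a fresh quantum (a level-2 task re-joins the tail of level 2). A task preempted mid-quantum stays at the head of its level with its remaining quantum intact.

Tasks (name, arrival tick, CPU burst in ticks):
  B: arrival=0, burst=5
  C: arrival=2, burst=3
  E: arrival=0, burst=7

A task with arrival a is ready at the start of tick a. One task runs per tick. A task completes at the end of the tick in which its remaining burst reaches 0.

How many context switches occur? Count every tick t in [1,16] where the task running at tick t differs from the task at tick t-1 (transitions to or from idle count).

t=0: L0/L1/L2 = BE/-/- → run B
t=1: L0/L1/L2 = BE/-/- → run B
t=2: L0/L1/L2 = BEC/-/- → run B
t=3: L0/L1/L2 = EC/B/- → run E
t=4: L0/L1/L2 = EC/B/- → run E
t=5: L0/L1/L2 = EC/B/- → run E
t=6: L0/L1/L2 = C/BE/- → run C
t=7: L0/L1/L2 = C/BE/- → run C
t=8: L0/L1/L2 = C/BE/- → run C
t=9: L0/L1/L2 = -/BE/- → run B
t=10: L0/L1/L2 = -/BE/- → run B
t=11: L0/L1/L2 = -/E/- → run E
t=12: L0/L1/L2 = -/E/- → run E
t=13: L0/L1/L2 = -/E/- → run E
t=14: L0/L1/L2 = -/E/- → run E
t=15: (idle)
t=16: (idle)

context switches = 5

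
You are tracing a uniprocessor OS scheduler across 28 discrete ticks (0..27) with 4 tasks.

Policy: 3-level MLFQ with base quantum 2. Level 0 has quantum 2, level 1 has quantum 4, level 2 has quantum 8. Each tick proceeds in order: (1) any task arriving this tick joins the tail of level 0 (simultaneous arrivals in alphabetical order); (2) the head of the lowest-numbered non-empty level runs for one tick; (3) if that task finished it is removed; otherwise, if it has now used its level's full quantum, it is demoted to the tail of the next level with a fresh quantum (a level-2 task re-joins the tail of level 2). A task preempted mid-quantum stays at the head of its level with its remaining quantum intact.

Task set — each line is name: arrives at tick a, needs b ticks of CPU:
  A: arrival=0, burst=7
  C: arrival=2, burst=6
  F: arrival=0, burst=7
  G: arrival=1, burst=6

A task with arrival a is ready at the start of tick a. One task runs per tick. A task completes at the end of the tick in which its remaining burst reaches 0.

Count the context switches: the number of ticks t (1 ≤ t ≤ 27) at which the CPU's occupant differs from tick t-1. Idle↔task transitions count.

context switches = 10

t=0: L0/L1/L2 = AF/-/- → run A
t=1: L0/L1/L2 = AFG/-/- → run A
t=2: L0/L1/L2 = FGC/A/- → run F
t=3: L0/L1/L2 = FGC/A/- → run F
t=4: L0/L1/L2 = GC/AF/- → run G
t=5: L0/L1/L2 = GC/AF/- → run G
t=6: L0/L1/L2 = C/AFG/- → run C
t=7: L0/L1/L2 = C/AFG/- → run C
t=8: L0/L1/L2 = -/AFGC/- → run A
t=9: L0/L1/L2 = -/AFGC/- → run A
t=10: L0/L1/L2 = -/AFGC/- → run A
t=11: L0/L1/L2 = -/AFGC/- → run A
t=12: L0/L1/L2 = -/FGC/A → run F
t=13: L0/L1/L2 = -/FGC/A → run F
t=14: L0/L1/L2 = -/FGC/A → run F
t=15: L0/L1/L2 = -/FGC/A → run F
t=16: L0/L1/L2 = -/GC/AF → run G
t=17: L0/L1/L2 = -/GC/AF → run G
t=18: L0/L1/L2 = -/GC/AF → run G
t=19: L0/L1/L2 = -/GC/AF → run G
t=20: L0/L1/L2 = -/C/AF → run C
t=21: L0/L1/L2 = -/C/AF → run C
t=22: L0/L1/L2 = -/C/AF → run C
t=23: L0/L1/L2 = -/C/AF → run C
t=24: L0/L1/L2 = -/-/AF → run A
t=25: L0/L1/L2 = -/-/F → run F
t=26: (idle)
t=27: (idle)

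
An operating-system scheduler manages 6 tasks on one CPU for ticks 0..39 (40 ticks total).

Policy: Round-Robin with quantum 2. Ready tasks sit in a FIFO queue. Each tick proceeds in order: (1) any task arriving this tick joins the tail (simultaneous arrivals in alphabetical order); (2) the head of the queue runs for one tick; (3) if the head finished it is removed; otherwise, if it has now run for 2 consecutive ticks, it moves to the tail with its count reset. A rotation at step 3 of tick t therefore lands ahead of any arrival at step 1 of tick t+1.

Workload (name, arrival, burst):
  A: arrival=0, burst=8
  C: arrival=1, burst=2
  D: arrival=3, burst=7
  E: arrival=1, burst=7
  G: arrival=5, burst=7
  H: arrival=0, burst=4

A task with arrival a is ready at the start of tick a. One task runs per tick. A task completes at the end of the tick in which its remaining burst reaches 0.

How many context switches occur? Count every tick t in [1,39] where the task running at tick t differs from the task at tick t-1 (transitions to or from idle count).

context switches = 19

t=0: queue=[A,H] q_used=0 → run A
t=1: queue=[A,H,C,E] q_used=1 → run A
t=2: queue=[H,C,E,A] q_used=0 → run H
t=3: queue=[H,C,E,A,D] q_used=1 → run H
t=4: queue=[C,E,A,D,H] q_used=0 → run C
t=5: queue=[C,E,A,D,H,G] q_used=1 → run C
t=6: queue=[E,A,D,H,G] q_used=0 → run E
t=7: queue=[E,A,D,H,G] q_used=1 → run E
t=8: queue=[A,D,H,G,E] q_used=0 → run A
t=9: queue=[A,D,H,G,E] q_used=1 → run A
t=10: queue=[D,H,G,E,A] q_used=0 → run D
t=11: queue=[D,H,G,E,A] q_used=1 → run D
t=12: queue=[H,G,E,A,D] q_used=0 → run H
t=13: queue=[H,G,E,A,D] q_used=1 → run H
t=14: queue=[G,E,A,D] q_used=0 → run G
t=15: queue=[G,E,A,D] q_used=1 → run G
t=16: queue=[E,A,D,G] q_used=0 → run E
t=17: queue=[E,A,D,G] q_used=1 → run E
t=18: queue=[A,D,G,E] q_used=0 → run A
t=19: queue=[A,D,G,E] q_used=1 → run A
t=20: queue=[D,G,E,A] q_used=0 → run D
t=21: queue=[D,G,E,A] q_used=1 → run D
t=22: queue=[G,E,A,D] q_used=0 → run G
t=23: queue=[G,E,A,D] q_used=1 → run G
t=24: queue=[E,A,D,G] q_used=0 → run E
t=25: queue=[E,A,D,G] q_used=1 → run E
t=26: queue=[A,D,G,E] q_used=0 → run A
t=27: queue=[A,D,G,E] q_used=1 → run A
t=28: queue=[D,G,E] q_used=0 → run D
t=29: queue=[D,G,E] q_used=1 → run D
t=30: queue=[G,E,D] q_used=0 → run G
t=31: queue=[G,E,D] q_used=1 → run G
t=32: queue=[E,D,G] q_used=0 → run E
t=33: queue=[D,G] q_used=0 → run D
t=34: queue=[G] q_used=0 → run G
t=35: (idle)
t=36: (idle)
t=37: (idle)
t=38: (idle)
t=39: (idle)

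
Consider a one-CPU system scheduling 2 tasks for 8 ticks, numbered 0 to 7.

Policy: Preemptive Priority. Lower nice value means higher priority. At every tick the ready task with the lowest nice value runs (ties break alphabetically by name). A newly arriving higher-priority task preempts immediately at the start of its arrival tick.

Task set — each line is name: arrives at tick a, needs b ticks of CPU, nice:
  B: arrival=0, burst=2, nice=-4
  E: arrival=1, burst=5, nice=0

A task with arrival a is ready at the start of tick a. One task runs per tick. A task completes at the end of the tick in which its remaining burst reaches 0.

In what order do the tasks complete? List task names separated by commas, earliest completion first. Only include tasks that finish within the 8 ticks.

completion order = B, E

t=0: ready={B} → run B
t=1: ready={B,E} → run B
t=2: ready={E} → run E
t=3: ready={E} → run E
t=4: ready={E} → run E
t=5: ready={E} → run E
t=6: ready={E} → run E
t=7: (idle)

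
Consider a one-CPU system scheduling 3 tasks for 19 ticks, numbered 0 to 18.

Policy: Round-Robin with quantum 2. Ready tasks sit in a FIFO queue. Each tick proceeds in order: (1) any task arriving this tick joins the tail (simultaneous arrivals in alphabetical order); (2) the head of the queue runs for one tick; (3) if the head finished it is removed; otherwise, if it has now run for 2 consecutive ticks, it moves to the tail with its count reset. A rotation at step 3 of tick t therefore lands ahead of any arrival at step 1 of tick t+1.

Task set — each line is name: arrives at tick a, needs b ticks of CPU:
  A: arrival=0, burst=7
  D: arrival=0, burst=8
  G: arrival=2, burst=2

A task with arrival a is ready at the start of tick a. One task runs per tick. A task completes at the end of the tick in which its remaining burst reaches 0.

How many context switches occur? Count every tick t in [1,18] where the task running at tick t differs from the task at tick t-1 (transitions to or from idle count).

t=0: queue=[A,D] q_used=0 → run A
t=1: queue=[A,D] q_used=1 → run A
t=2: queue=[D,A,G] q_used=0 → run D
t=3: queue=[D,A,G] q_used=1 → run D
t=4: queue=[A,G,D] q_used=0 → run A
t=5: queue=[A,G,D] q_used=1 → run A
t=6: queue=[G,D,A] q_used=0 → run G
t=7: queue=[G,D,A] q_used=1 → run G
t=8: queue=[D,A] q_used=0 → run D
t=9: queue=[D,A] q_used=1 → run D
t=10: queue=[A,D] q_used=0 → run A
t=11: queue=[A,D] q_used=1 → run A
t=12: queue=[D,A] q_used=0 → run D
t=13: queue=[D,A] q_used=1 → run D
t=14: queue=[A,D] q_used=0 → run A
t=15: queue=[D] q_used=0 → run D
t=16: queue=[D] q_used=1 → run D
t=17: (idle)
t=18: (idle)

context switches = 9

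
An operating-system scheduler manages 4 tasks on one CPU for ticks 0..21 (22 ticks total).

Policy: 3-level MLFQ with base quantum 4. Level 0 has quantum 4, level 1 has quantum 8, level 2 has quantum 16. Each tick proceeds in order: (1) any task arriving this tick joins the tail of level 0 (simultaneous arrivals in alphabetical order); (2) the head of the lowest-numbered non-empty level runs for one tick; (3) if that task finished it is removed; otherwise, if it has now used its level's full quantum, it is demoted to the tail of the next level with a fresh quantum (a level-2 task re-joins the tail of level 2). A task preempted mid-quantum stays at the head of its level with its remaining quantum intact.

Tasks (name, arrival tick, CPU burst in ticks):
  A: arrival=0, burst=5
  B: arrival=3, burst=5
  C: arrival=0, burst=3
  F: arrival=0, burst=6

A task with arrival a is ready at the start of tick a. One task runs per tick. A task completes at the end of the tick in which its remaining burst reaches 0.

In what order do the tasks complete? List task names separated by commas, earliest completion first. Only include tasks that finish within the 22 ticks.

t=0: L0/L1/L2 = ACF/-/- → run A
t=1: L0/L1/L2 = ACF/-/- → run A
t=2: L0/L1/L2 = ACF/-/- → run A
t=3: L0/L1/L2 = ACFB/-/- → run A
t=4: L0/L1/L2 = CFB/A/- → run C
t=5: L0/L1/L2 = CFB/A/- → run C
t=6: L0/L1/L2 = CFB/A/- → run C
t=7: L0/L1/L2 = FB/A/- → run F
t=8: L0/L1/L2 = FB/A/- → run F
t=9: L0/L1/L2 = FB/A/- → run F
t=10: L0/L1/L2 = FB/A/- → run F
t=11: L0/L1/L2 = B/AF/- → run B
t=12: L0/L1/L2 = B/AF/- → run B
t=13: L0/L1/L2 = B/AF/- → run B
t=14: L0/L1/L2 = B/AF/- → run B
t=15: L0/L1/L2 = -/AFB/- → run A
t=16: L0/L1/L2 = -/FB/- → run F
t=17: L0/L1/L2 = -/FB/- → run F
t=18: L0/L1/L2 = -/B/- → run B
t=19: (idle)
t=20: (idle)
t=21: (idle)

completion order = C, A, F, B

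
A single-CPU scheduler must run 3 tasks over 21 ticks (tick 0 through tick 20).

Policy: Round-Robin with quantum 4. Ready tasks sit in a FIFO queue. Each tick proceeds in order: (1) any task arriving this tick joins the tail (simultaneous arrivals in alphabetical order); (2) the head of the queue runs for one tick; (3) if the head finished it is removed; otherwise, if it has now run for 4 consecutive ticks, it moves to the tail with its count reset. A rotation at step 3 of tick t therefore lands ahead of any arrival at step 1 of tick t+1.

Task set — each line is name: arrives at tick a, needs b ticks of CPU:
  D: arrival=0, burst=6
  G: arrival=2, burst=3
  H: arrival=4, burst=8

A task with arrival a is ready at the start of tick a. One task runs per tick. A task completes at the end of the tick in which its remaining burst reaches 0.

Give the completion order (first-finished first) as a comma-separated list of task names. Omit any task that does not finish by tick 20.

completion order = G, D, H

t=0: queue=[D] q_used=0 → run D
t=1: queue=[D] q_used=1 → run D
t=2: queue=[D,G] q_used=2 → run D
t=3: queue=[D,G] q_used=3 → run D
t=4: queue=[G,D,H] q_used=0 → run G
t=5: queue=[G,D,H] q_used=1 → run G
t=6: queue=[G,D,H] q_used=2 → run G
t=7: queue=[D,H] q_used=0 → run D
t=8: queue=[D,H] q_used=1 → run D
t=9: queue=[H] q_used=0 → run H
t=10: queue=[H] q_used=1 → run H
t=11: queue=[H] q_used=2 → run H
t=12: queue=[H] q_used=3 → run H
t=13: queue=[H] q_used=0 → run H
t=14: queue=[H] q_used=1 → run H
t=15: queue=[H] q_used=2 → run H
t=16: queue=[H] q_used=3 → run H
t=17: (idle)
t=18: (idle)
t=19: (idle)
t=20: (idle)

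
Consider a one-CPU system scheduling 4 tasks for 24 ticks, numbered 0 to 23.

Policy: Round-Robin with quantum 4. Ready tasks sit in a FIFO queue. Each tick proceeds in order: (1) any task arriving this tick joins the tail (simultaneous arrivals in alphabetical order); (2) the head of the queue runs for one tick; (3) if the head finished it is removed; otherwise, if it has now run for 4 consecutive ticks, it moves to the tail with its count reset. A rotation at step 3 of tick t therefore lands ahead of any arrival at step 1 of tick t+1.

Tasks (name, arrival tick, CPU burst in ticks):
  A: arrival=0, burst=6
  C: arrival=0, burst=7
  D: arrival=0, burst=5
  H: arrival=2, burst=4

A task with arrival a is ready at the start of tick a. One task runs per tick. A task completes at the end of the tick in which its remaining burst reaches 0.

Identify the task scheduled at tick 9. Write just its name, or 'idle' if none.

running at tick 9 = D

t=0: queue=[A,C,D] q_used=0 → run A
t=1: queue=[A,C,D] q_used=1 → run A
t=2: queue=[A,C,D,H] q_used=2 → run A
t=3: queue=[A,C,D,H] q_used=3 → run A
t=4: queue=[C,D,H,A] q_used=0 → run C
t=5: queue=[C,D,H,A] q_used=1 → run C
t=6: queue=[C,D,H,A] q_used=2 → run C
t=7: queue=[C,D,H,A] q_used=3 → run C
t=8: queue=[D,H,A,C] q_used=0 → run D
t=9: queue=[D,H,A,C] q_used=1 → run D
t=10: queue=[D,H,A,C] q_used=2 → run D
t=11: queue=[D,H,A,C] q_used=3 → run D
t=12: queue=[H,A,C,D] q_used=0 → run H
t=13: queue=[H,A,C,D] q_used=1 → run H
t=14: queue=[H,A,C,D] q_used=2 → run H
t=15: queue=[H,A,C,D] q_used=3 → run H
t=16: queue=[A,C,D] q_used=0 → run A
t=17: queue=[A,C,D] q_used=1 → run A
t=18: queue=[C,D] q_used=0 → run C
t=19: queue=[C,D] q_used=1 → run C
t=20: queue=[C,D] q_used=2 → run C
t=21: queue=[D] q_used=0 → run D
t=22: (idle)
t=23: (idle)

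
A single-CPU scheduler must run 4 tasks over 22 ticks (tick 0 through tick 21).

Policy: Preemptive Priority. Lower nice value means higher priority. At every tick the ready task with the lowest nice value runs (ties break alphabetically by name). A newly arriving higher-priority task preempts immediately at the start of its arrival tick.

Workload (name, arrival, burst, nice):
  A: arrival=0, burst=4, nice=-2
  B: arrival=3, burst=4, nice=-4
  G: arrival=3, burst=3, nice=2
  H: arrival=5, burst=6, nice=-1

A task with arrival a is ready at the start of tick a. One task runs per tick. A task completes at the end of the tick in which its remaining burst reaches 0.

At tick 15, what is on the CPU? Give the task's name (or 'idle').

t=0: ready={A} → run A
t=1: ready={A} → run A
t=2: ready={A} → run A
t=3: ready={A,B,G} → run B
t=4: ready={A,B,G} → run B
t=5: ready={A,B,G,H} → run B
t=6: ready={A,B,G,H} → run B
t=7: ready={A,G,H} → run A
t=8: ready={G,H} → run H
t=9: ready={G,H} → run H
t=10: ready={G,H} → run H
t=11: ready={G,H} → run H
t=12: ready={G,H} → run H
t=13: ready={G,H} → run H
t=14: ready={G} → run G
t=15: ready={G} → run G
t=16: ready={G} → run G
t=17: (idle)
t=18: (idle)
t=19: (idle)
t=20: (idle)
t=21: (idle)

running at tick 15 = G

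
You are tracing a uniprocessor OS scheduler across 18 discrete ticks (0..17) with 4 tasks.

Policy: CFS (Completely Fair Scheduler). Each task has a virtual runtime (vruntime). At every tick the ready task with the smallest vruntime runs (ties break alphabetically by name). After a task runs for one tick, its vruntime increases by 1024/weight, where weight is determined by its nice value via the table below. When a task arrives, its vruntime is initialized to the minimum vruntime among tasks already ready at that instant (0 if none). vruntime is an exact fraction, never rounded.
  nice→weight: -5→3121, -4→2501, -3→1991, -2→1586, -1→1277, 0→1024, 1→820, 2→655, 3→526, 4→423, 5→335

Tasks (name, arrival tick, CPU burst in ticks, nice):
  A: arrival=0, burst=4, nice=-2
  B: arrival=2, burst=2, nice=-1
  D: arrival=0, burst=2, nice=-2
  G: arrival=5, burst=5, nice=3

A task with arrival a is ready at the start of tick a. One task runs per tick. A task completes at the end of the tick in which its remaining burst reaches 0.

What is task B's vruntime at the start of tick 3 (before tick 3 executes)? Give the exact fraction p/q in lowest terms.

t=0: vr[A=0 D=0] → run A
t=1: vr[A=512/793 D=0] → run D
t=2: vr[A=512/793 B=512/793 D=512/793] → run A
t=3: vr[A=1024/793 B=512/793 D=512/793] → run B
t=4: vr[A=1024/793 B=1465856/1012661 D=512/793] → run D
t=5: vr[A=1024/793 B=1465856/1012661 G=1024/793] → run A
t=6: vr[A=1536/793 B=1465856/1012661 G=1024/793] → run G
t=7: vr[A=1536/793 B=1465856/1012661 G=675328/208559] → run B
t=8: vr[A=1536/793 G=675328/208559] → run A
t=9: vr[G=675328/208559] → run G
t=10: vr[G=1081344/208559] → run G
t=11: vr[G=1487360/208559] → run G
t=12: vr[G=1893376/208559] → run G
t=13: (idle)
t=14: (idle)
t=15: (idle)
t=16: (idle)
t=17: (idle)

vruntime(B, start of tick 3) = 512/793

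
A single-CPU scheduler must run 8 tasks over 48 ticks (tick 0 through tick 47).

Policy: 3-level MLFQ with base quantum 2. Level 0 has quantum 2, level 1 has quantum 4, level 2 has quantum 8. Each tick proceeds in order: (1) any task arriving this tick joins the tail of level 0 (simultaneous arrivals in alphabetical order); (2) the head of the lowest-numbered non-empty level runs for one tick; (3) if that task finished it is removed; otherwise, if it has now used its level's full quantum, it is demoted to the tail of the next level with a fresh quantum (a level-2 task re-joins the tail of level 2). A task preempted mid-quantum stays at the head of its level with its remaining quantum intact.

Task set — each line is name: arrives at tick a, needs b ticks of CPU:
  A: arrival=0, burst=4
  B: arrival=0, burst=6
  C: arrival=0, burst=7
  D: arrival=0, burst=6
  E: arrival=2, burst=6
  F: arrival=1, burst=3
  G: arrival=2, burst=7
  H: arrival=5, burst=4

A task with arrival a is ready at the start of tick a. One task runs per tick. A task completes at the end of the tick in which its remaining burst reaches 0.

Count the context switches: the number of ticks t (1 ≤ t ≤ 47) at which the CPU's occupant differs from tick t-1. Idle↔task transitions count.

context switches = 18

t=0: L0/L1/L2 = ABCD/-/- → run A
t=1: L0/L1/L2 = ABCDF/-/- → run A
t=2: L0/L1/L2 = BCDFEG/A/- → run B
t=3: L0/L1/L2 = BCDFEG/A/- → run B
t=4: L0/L1/L2 = CDFEG/AB/- → run C
t=5: L0/L1/L2 = CDFEGH/AB/- → run C
t=6: L0/L1/L2 = DFEGH/ABC/- → run D
t=7: L0/L1/L2 = DFEGH/ABC/- → run D
t=8: L0/L1/L2 = FEGH/ABCD/- → run F
t=9: L0/L1/L2 = FEGH/ABCD/- → run F
t=10: L0/L1/L2 = EGH/ABCDF/- → run E
t=11: L0/L1/L2 = EGH/ABCDF/- → run E
t=12: L0/L1/L2 = GH/ABCDFE/- → run G
t=13: L0/L1/L2 = GH/ABCDFE/- → run G
t=14: L0/L1/L2 = H/ABCDFEG/- → run H
t=15: L0/L1/L2 = H/ABCDFEG/- → run H
t=16: L0/L1/L2 = -/ABCDFEGH/- → run A
t=17: L0/L1/L2 = -/ABCDFEGH/- → run A
t=18: L0/L1/L2 = -/BCDFEGH/- → run B
t=19: L0/L1/L2 = -/BCDFEGH/- → run B
t=20: L0/L1/L2 = -/BCDFEGH/- → run B
t=21: L0/L1/L2 = -/BCDFEGH/- → run B
t=22: L0/L1/L2 = -/CDFEGH/- → run C
t=23: L0/L1/L2 = -/CDFEGH/- → run C
t=24: L0/L1/L2 = -/CDFEGH/- → run C
t=25: L0/L1/L2 = -/CDFEGH/- → run C
t=26: L0/L1/L2 = -/DFEGH/C → run D
t=27: L0/L1/L2 = -/DFEGH/C → run D
t=28: L0/L1/L2 = -/DFEGH/C → run D
t=29: L0/L1/L2 = -/DFEGH/C → run D
t=30: L0/L1/L2 = -/FEGH/C → run F
t=31: L0/L1/L2 = -/EGH/C → run E
t=32: L0/L1/L2 = -/EGH/C → run E
t=33: L0/L1/L2 = -/EGH/C → run E
t=34: L0/L1/L2 = -/EGH/C → run E
t=35: L0/L1/L2 = -/GH/C → run G
t=36: L0/L1/L2 = -/GH/C → run G
t=37: L0/L1/L2 = -/GH/C → run G
t=38: L0/L1/L2 = -/GH/C → run G
t=39: L0/L1/L2 = -/H/CG → run H
t=40: L0/L1/L2 = -/H/CG → run H
t=41: L0/L1/L2 = -/-/CG → run C
t=42: L0/L1/L2 = -/-/G → run G
t=43: (idle)
t=44: (idle)
t=45: (idle)
t=46: (idle)
t=47: (idle)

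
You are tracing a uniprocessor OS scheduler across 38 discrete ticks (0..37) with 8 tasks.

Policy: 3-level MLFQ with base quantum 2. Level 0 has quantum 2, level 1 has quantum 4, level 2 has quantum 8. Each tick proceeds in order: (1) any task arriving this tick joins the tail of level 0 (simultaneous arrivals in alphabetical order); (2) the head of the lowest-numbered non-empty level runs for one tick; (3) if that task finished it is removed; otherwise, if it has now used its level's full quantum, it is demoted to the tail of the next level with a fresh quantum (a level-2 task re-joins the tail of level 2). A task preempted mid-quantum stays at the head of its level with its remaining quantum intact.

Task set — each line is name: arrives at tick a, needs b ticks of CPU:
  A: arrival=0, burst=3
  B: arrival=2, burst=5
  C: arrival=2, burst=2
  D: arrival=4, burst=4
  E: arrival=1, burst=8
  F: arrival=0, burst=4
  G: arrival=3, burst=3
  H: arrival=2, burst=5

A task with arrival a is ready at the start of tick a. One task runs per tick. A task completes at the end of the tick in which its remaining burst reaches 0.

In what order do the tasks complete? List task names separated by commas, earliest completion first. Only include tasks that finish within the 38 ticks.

t=0: L0/L1/L2 = AF/-/- → run A
t=1: L0/L1/L2 = AFE/-/- → run A
t=2: L0/L1/L2 = FEBCH/A/- → run F
t=3: L0/L1/L2 = FEBCHG/A/- → run F
t=4: L0/L1/L2 = EBCHGD/AF/- → run E
t=5: L0/L1/L2 = EBCHGD/AF/- → run E
t=6: L0/L1/L2 = BCHGD/AFE/- → run B
t=7: L0/L1/L2 = BCHGD/AFE/- → run B
t=8: L0/L1/L2 = CHGD/AFEB/- → run C
t=9: L0/L1/L2 = CHGD/AFEB/- → run C
t=10: L0/L1/L2 = HGD/AFEB/- → run H
t=11: L0/L1/L2 = HGD/AFEB/- → run H
t=12: L0/L1/L2 = GD/AFEBH/- → run G
t=13: L0/L1/L2 = GD/AFEBH/- → run G
t=14: L0/L1/L2 = D/AFEBHG/- → run D
t=15: L0/L1/L2 = D/AFEBHG/- → run D
t=16: L0/L1/L2 = -/AFEBHGD/- → run A
t=17: L0/L1/L2 = -/FEBHGD/- → run F
t=18: L0/L1/L2 = -/FEBHGD/- → run F
t=19: L0/L1/L2 = -/EBHGD/- → run E
t=20: L0/L1/L2 = -/EBHGD/- → run E
t=21: L0/L1/L2 = -/EBHGD/- → run E
t=22: L0/L1/L2 = -/EBHGD/- → run E
t=23: L0/L1/L2 = -/BHGD/E → run B
t=24: L0/L1/L2 = -/BHGD/E → run B
t=25: L0/L1/L2 = -/BHGD/E → run B
t=26: L0/L1/L2 = -/HGD/E → run H
t=27: L0/L1/L2 = -/HGD/E → run H
t=28: L0/L1/L2 = -/HGD/E → run H
t=29: L0/L1/L2 = -/GD/E → run G
t=30: L0/L1/L2 = -/D/E → run D
t=31: L0/L1/L2 = -/D/E → run D
t=32: L0/L1/L2 = -/-/E → run E
t=33: L0/L1/L2 = -/-/E → run E
t=34: (idle)
t=35: (idle)
t=36: (idle)
t=37: (idle)

completion order = C, A, F, B, H, G, D, E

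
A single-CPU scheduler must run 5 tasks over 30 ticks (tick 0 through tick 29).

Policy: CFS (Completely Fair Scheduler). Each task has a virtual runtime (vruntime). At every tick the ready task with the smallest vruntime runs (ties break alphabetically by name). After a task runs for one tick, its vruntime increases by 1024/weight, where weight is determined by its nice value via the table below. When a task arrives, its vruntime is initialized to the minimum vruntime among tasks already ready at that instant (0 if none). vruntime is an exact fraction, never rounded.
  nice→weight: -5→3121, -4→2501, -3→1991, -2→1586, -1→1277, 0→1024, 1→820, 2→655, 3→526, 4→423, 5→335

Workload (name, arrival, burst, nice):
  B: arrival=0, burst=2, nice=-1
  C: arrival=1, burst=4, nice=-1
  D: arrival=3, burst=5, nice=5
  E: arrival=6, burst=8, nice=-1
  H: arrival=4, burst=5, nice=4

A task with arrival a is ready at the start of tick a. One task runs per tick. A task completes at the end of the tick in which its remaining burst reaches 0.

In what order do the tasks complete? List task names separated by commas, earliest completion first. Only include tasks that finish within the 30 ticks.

t=0: vr[B=0] → run B
t=1: vr[B=1024/1277 C=1024/1277] → run B
t=2: vr[C=1024/1277] → run C
t=3: vr[C=2048/1277 D=2048/1277] → run C
t=4: vr[C=3072/1277 D=2048/1277 H=2048/1277] → run D
t=5: vr[C=3072/1277 D=1993728/427795 H=2048/1277] → run H
t=6: vr[C=3072/1277 D=1993728/427795 E=3072/1277 H=2173952/540171] → run C
t=7: vr[C=4096/1277 D=1993728/427795 E=3072/1277 H=2173952/540171] → run E
t=8: vr[C=4096/1277 D=1993728/427795 E=4096/1277 H=2173952/540171] → run C
t=9: vr[D=1993728/427795 E=4096/1277 H=2173952/540171] → run E
t=10: vr[D=1993728/427795 E=5120/1277 H=2173952/540171] → run E
t=11: vr[D=1993728/427795 E=6144/1277 H=2173952/540171] → run H
t=12: vr[D=1993728/427795 E=6144/1277 H=3481600/540171] → run D
t=13: vr[D=3301376/427795 E=6144/1277 H=3481600/540171] → run E
t=14: vr[D=3301376/427795 E=7168/1277 H=3481600/540171] → run E
t=15: vr[D=3301376/427795 E=8192/1277 H=3481600/540171] → run E
t=16: vr[D=3301376/427795 E=9216/1277 H=3481600/540171] → run H
t=17: vr[D=3301376/427795 E=9216/1277 H=1596416/180057] → run E
t=18: vr[D=3301376/427795 E=10240/1277 H=1596416/180057] → run D
t=19: vr[D=4609024/427795 E=10240/1277 H=1596416/180057] → run E
t=20: vr[D=4609024/427795 H=1596416/180057] → run H
t=21: vr[D=4609024/427795 H=6096896/540171] → run D
t=22: vr[D=5916672/427795 H=6096896/540171] → run H
t=23: vr[D=5916672/427795] → run D
t=24: (idle)
t=25: (idle)
t=26: (idle)
t=27: (idle)
t=28: (idle)
t=29: (idle)

completion order = B, C, E, H, D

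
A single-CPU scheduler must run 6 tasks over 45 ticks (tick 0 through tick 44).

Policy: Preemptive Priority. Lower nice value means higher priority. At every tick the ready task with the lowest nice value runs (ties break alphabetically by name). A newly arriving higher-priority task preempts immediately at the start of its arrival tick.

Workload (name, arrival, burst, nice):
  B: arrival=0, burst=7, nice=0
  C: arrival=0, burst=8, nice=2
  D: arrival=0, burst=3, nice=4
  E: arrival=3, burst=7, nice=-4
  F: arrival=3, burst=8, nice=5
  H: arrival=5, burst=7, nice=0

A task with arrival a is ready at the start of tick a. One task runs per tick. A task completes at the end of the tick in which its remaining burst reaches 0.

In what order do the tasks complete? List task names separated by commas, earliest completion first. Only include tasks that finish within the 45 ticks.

t=0: ready={B,C,D} → run B
t=1: ready={B,C,D} → run B
t=2: ready={B,C,D} → run B
t=3: ready={B,C,D,E,F} → run E
t=4: ready={B,C,D,E,F} → run E
t=5: ready={B,C,D,E,F,H} → run E
t=6: ready={B,C,D,E,F,H} → run E
t=7: ready={B,C,D,E,F,H} → run E
t=8: ready={B,C,D,E,F,H} → run E
t=9: ready={B,C,D,E,F,H} → run E
t=10: ready={B,C,D,F,H} → run B
t=11: ready={B,C,D,F,H} → run B
t=12: ready={B,C,D,F,H} → run B
t=13: ready={B,C,D,F,H} → run B
t=14: ready={C,D,F,H} → run H
t=15: ready={C,D,F,H} → run H
t=16: ready={C,D,F,H} → run H
t=17: ready={C,D,F,H} → run H
t=18: ready={C,D,F,H} → run H
t=19: ready={C,D,F,H} → run H
t=20: ready={C,D,F,H} → run H
t=21: ready={C,D,F} → run C
t=22: ready={C,D,F} → run C
t=23: ready={C,D,F} → run C
t=24: ready={C,D,F} → run C
t=25: ready={C,D,F} → run C
t=26: ready={C,D,F} → run C
t=27: ready={C,D,F} → run C
t=28: ready={C,D,F} → run C
t=29: ready={D,F} → run D
t=30: ready={D,F} → run D
t=31: ready={D,F} → run D
t=32: ready={F} → run F
t=33: ready={F} → run F
t=34: ready={F} → run F
t=35: ready={F} → run F
t=36: ready={F} → run F
t=37: ready={F} → run F
t=38: ready={F} → run F
t=39: ready={F} → run F
t=40: (idle)
t=41: (idle)
t=42: (idle)
t=43: (idle)
t=44: (idle)

completion order = E, B, H, C, D, F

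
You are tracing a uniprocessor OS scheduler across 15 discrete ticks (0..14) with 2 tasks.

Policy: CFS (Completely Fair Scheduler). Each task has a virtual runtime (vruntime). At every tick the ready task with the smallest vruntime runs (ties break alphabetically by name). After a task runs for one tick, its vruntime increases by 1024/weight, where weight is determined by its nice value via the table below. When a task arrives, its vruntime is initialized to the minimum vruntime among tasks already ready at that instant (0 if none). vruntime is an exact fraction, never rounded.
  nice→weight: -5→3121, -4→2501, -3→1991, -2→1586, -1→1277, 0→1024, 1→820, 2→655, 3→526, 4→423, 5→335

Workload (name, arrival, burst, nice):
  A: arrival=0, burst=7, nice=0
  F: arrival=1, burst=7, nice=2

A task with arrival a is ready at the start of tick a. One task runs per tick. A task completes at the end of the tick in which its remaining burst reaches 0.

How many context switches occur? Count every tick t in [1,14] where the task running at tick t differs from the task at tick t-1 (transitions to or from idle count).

t=0: vr[A=0] → run A
t=1: vr[A=1 F=1] → run A
t=2: vr[A=2 F=1] → run F
t=3: vr[A=2 F=1679/655] → run A
t=4: vr[A=3 F=1679/655] → run F
t=5: vr[A=3 F=2703/655] → run A
t=6: vr[A=4 F=2703/655] → run A
t=7: vr[A=5 F=2703/655] → run F
t=8: vr[A=5 F=3727/655] → run A
t=9: vr[A=6 F=3727/655] → run F
t=10: vr[A=6 F=4751/655] → run A
t=11: vr[F=4751/655] → run F
t=12: vr[F=1155/131] → run F
t=13: vr[F=6799/655] → run F
t=14: (idle)

context switches = 10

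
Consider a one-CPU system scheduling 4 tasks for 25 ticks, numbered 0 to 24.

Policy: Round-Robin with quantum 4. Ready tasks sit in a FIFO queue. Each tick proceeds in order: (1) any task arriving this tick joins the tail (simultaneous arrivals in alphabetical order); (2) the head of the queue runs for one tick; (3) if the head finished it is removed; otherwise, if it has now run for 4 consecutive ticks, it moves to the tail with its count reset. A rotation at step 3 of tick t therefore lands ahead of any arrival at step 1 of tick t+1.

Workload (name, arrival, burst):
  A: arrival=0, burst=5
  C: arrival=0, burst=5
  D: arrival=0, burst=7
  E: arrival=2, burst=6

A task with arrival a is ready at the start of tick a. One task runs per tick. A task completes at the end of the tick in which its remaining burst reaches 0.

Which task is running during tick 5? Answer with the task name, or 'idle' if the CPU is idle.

running at tick 5 = C

t=0: queue=[A,C,D] q_used=0 → run A
t=1: queue=[A,C,D] q_used=1 → run A
t=2: queue=[A,C,D,E] q_used=2 → run A
t=3: queue=[A,C,D,E] q_used=3 → run A
t=4: queue=[C,D,E,A] q_used=0 → run C
t=5: queue=[C,D,E,A] q_used=1 → run C
t=6: queue=[C,D,E,A] q_used=2 → run C
t=7: queue=[C,D,E,A] q_used=3 → run C
t=8: queue=[D,E,A,C] q_used=0 → run D
t=9: queue=[D,E,A,C] q_used=1 → run D
t=10: queue=[D,E,A,C] q_used=2 → run D
t=11: queue=[D,E,A,C] q_used=3 → run D
t=12: queue=[E,A,C,D] q_used=0 → run E
t=13: queue=[E,A,C,D] q_used=1 → run E
t=14: queue=[E,A,C,D] q_used=2 → run E
t=15: queue=[E,A,C,D] q_used=3 → run E
t=16: queue=[A,C,D,E] q_used=0 → run A
t=17: queue=[C,D,E] q_used=0 → run C
t=18: queue=[D,E] q_used=0 → run D
t=19: queue=[D,E] q_used=1 → run D
t=20: queue=[D,E] q_used=2 → run D
t=21: queue=[E] q_used=0 → run E
t=22: queue=[E] q_used=1 → run E
t=23: (idle)
t=24: (idle)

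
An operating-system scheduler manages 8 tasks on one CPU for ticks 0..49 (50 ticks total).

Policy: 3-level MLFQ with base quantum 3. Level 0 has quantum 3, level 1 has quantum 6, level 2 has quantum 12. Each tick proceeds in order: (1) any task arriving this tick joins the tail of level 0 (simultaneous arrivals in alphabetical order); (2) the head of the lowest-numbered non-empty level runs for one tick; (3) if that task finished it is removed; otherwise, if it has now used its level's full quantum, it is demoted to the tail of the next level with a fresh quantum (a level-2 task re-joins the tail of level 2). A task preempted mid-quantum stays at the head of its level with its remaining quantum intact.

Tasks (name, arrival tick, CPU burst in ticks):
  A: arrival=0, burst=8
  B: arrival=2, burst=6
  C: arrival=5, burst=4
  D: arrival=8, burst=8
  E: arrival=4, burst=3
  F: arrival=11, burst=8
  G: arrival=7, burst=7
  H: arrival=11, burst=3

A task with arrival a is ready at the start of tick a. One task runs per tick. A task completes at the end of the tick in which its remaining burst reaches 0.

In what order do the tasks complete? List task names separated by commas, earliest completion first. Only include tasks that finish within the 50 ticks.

completion order = E, H, A, B, C, G, D, F

t=0: L0/L1/L2 = A/-/- → run A
t=1: L0/L1/L2 = A/-/- → run A
t=2: L0/L1/L2 = AB/-/- → run A
t=3: L0/L1/L2 = B/A/- → run B
t=4: L0/L1/L2 = BE/A/- → run B
t=5: L0/L1/L2 = BEC/A/- → run B
t=6: L0/L1/L2 = EC/AB/- → run E
t=7: L0/L1/L2 = ECG/AB/- → run E
t=8: L0/L1/L2 = ECGD/AB/- → run E
t=9: L0/L1/L2 = CGD/AB/- → run C
t=10: L0/L1/L2 = CGD/AB/- → run C
t=11: L0/L1/L2 = CGDFH/AB/- → run C
t=12: L0/L1/L2 = GDFH/ABC/- → run G
t=13: L0/L1/L2 = GDFH/ABC/- → run G
t=14: L0/L1/L2 = GDFH/ABC/- → run G
t=15: L0/L1/L2 = DFH/ABCG/- → run D
t=16: L0/L1/L2 = DFH/ABCG/- → run D
t=17: L0/L1/L2 = DFH/ABCG/- → run D
t=18: L0/L1/L2 = FH/ABCGD/- → run F
t=19: L0/L1/L2 = FH/ABCGD/- → run F
t=20: L0/L1/L2 = FH/ABCGD/- → run F
t=21: L0/L1/L2 = H/ABCGDF/- → run H
t=22: L0/L1/L2 = H/ABCGDF/- → run H
t=23: L0/L1/L2 = H/ABCGDF/- → run H
t=24: L0/L1/L2 = -/ABCGDF/- → run A
t=25: L0/L1/L2 = -/ABCGDF/- → run A
t=26: L0/L1/L2 = -/ABCGDF/- → run A
t=27: L0/L1/L2 = -/ABCGDF/- → run A
t=28: L0/L1/L2 = -/ABCGDF/- → run A
t=29: L0/L1/L2 = -/BCGDF/- → run B
t=30: L0/L1/L2 = -/BCGDF/- → run B
t=31: L0/L1/L2 = -/BCGDF/- → run B
t=32: L0/L1/L2 = -/CGDF/- → run C
t=33: L0/L1/L2 = -/GDF/- → run G
t=34: L0/L1/L2 = -/GDF/- → run G
t=35: L0/L1/L2 = -/GDF/- → run G
t=36: L0/L1/L2 = -/GDF/- → run G
t=37: L0/L1/L2 = -/DF/- → run D
t=38: L0/L1/L2 = -/DF/- → run D
t=39: L0/L1/L2 = -/DF/- → run D
t=40: L0/L1/L2 = -/DF/- → run D
t=41: L0/L1/L2 = -/DF/- → run D
t=42: L0/L1/L2 = -/F/- → run F
t=43: L0/L1/L2 = -/F/- → run F
t=44: L0/L1/L2 = -/F/- → run F
t=45: L0/L1/L2 = -/F/- → run F
t=46: L0/L1/L2 = -/F/- → run F
t=47: (idle)
t=48: (idle)
t=49: (idle)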